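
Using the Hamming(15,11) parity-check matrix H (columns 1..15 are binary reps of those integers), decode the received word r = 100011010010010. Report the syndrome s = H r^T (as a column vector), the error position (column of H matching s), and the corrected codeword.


s = (1, 1, 1, 1)^T, error position = 15, corrected codeword c = 100011010010011

Compute s = H r^T mod 2 one row at a time:
  s_1 = 1 + 0 + 0 + 1 + 0 + 0 + 1 + 0 = 3 ≡ 1 (mod 2).
  s_2 = 0 + 1 + 1 + 0 + 0 + 0 + 1 + 0 = 3 ≡ 1 (mod 2).
  s_3 = 0 + 0 + 1 + 0 + 0 + 1 + 1 + 0 = 3 ≡ 1 (mod 2).
  s_4 = 1 + 0 + 1 + 0 + 0 + 1 + 0 + 0 = 3 ≡ 1 (mod 2).
s = (1, 1, 1, 1)^T — this equals column 15 of H (binary 1111), so error is at position 15.
Correct: flip bit 15 of r = 100011010010010 to get c = 100011010010011.


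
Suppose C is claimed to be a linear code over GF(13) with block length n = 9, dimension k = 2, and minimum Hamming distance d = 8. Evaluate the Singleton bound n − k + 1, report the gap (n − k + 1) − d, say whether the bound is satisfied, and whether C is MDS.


Singleton RHS = n − k + 1 = 8, slack = 0, bound satisfied, MDS.

Singleton bound: d ≤ n − k + 1.
Here n = 9, k = 2, so n − k + 1 = 8.
Given d = 8, check d ≤ 8: YES.
Slack = (n − k + 1) − d = 0.
The code is MDS (slack = 0).
Description: the claimed parameters are [9, 2, 8]_13; such a code would be MDS (meets Singleton bound).


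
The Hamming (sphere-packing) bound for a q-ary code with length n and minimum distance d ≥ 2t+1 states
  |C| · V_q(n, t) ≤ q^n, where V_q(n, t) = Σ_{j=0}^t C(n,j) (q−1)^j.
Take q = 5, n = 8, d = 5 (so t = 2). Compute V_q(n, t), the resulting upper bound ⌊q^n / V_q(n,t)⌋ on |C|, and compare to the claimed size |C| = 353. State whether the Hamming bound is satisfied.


V_q(n, t) = 481, q^n = 390625, Hamming bound = 812, |C| = 353 ≤ bound (satisfied).

Step 1: Compute V_q(n, t) = Σ_{j=0}^2 C(n, j) (q−1)^j.
  j = 0: C(8,0)·(4)^0 = 1·1 = 1.
  j = 1: C(8,1)·(4)^1 = 8·4 = 32.
  j = 2: C(8,2)·(4)^2 = 28·16 = 448.
  V_q(n, t) = 1 + 32 + 448 = 481.
Step 2: q^n = 5^8 = 390625.
Step 3: Hamming bound ⌊q^n / V_q(n,t)⌋ = ⌊390625/481⌋ = 812.
Step 4: Compare |C| = 353 to 812: satisfied.
The claimed |C| lies below the Hamming bound.


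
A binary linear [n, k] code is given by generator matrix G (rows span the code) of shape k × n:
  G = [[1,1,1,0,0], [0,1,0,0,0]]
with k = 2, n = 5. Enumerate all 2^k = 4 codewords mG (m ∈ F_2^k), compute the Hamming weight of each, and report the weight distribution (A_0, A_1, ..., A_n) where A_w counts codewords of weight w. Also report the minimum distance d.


Weight distribution: A_0 = 1, A_1 = 1, A_2 = 1, A_3 = 1. Minimum distance d = 1.

Enumerate all 2^2 = 4 messages m ∈ F_2^2.
For each, compute codeword c = mG in F_2^5, then tally its weight.
  m = 00 → c = 00000, weight = 0.
  m = 10 → c = 11100, weight = 3.
  m = 01 → c = 01000, weight = 1.
  m = 11 → c = 10100, weight = 2.
Tally weights:
  weight 0: 1 codewords.
  weight 1: 1 codewords.
  weight 2: 1 codewords.
  weight 3: 1 codewords.
Minimum distance d = smallest w > 0 with A_w > 0 = 1.
Sanity: Σ A_w = 4 = 2^2 = 4 ✓.


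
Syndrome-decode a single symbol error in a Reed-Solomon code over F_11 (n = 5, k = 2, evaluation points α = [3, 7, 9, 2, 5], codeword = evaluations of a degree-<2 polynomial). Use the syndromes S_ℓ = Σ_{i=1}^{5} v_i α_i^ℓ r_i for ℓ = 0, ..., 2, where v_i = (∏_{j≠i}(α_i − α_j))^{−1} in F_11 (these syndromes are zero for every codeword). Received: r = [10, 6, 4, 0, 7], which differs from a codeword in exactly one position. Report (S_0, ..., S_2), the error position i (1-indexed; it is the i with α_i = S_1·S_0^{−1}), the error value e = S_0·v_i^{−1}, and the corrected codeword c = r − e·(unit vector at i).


S = (8, 7, 2), error at position 5, error magnitude e = 10, c = [10, 6, 4, 0, 8].

Step 1: column multipliers v_i = (∏_{j≠i}(α_i − α_j))^{−1} mod 11.
  i = 1 (α = 3): (3−7)(3−9)(3−2)(3−5) = (−4)·(−6)·1·(−2) = −48 ≡ 7, so v_1 = 7^{−1} = 8 (mod 11).
  i = 2 (α = 7): (7−3)(7−9)(7−2)(7−5) = 4·(−2)·5·2 = −80 ≡ 8, so v_2 = 8^{−1} = 7 (mod 11).
  i = 3 (α = 9): (9−3)(9−7)(9−2)(9−5) = 6·2·7·4 = 336 ≡ 6, so v_3 = 6^{−1} = 2 (mod 11).
  i = 4 (α = 2): (2−3)(2−7)(2−9)(2−5) = (−1)·(−5)·(−7)·(−3) = 105 ≡ 6, so v_4 = 6^{−1} = 2 (mod 11).
  i = 5 (α = 5): (5−3)(5−7)(5−9)(5−2) = 2·(−2)·(−4)·3 = 48 ≡ 4, so v_5 = 4^{−1} = 3 (mod 11).
  v = [8, 7, 2, 2, 3].
Step 2: syndromes of r = [10, 6, 4, 0, 7] (all sums mod 11).
  S_0 = Σ v_i r_i = 8·10 + 7·6 + 2·4 + 2·0 + 3·7 = 151 ≡ 8.
  S_1 = Σ v_i α_i r_i = 8·3·10 + 7·7·6 + 2·9·4 + 2·2·0 + 3·5·7 = 711 ≡ 7.
  α_i^2 mod 11 = [9, 5, 4, 4, 3].
  S_2 = Σ v_i α_i^2 r_i = 8·9·10 + 7·5·6 + 2·4·4 + 2·4·0 + 3·3·7 = 1025 ≡ 2.
  S = (8, 7, 2) ≠ 0, so r is not a codeword (an error is present).
Step 3: locate the error. For a single error e at position i, S_ℓ = v_i·e·α_i^ℓ, so α_err = S_1/S_0.
  S_0^{−1} = 8^{−1} = 7 (mod 11), so α_err = 7·7 = 49 ≡ 5 = α_5. Error position i = 5.
  Consistency check: S_2/S_1 = 2·8 = 16 ≡ 5 = α_err ✓ (single-error assumption holds).
Step 4: error magnitude e = S_0/v_5 = S_0·∏_{j≠5}(α_5 − α_j) = 8·4 = 32 ≡ 10 (mod 11).
Step 5: correct position 5: c_5 = r_5 − e = 7 − 10 ≡ 8 (mod 11). Hence c = [10, 6, 4, 0, 8].
  Check: interpolating c through the α_i gives m(x) = 2 + 10·x (degree < 2) with m(α_i) = c_i for every i, so c is indeed a codeword.


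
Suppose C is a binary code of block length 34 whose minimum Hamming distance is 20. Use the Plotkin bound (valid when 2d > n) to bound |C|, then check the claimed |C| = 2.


Plotkin bound M ≤ 6; given |C| = 2 ≤ bound (satisfied).

Check applicability: 2d = 40, n = 34.
2d − n = 6 > 0, so Plotkin applies.
Compute d/(2d−n) = 20/6 ≈ 3.3333.
⌊d/(2d−n)⌋ = 3.
Plotkin bound: M ≤ 2·3 = 6.
Given |C| = 2, check: satisfied.
This |C| is below the Plotkin bound.


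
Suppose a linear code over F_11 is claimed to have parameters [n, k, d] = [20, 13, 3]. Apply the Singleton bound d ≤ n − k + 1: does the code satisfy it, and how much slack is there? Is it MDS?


Singleton RHS = n − k + 1 = 8, slack = 5, bound satisfied, not MDS.

Singleton bound: d ≤ n − k + 1.
Here n = 20, k = 13, so n − k + 1 = 8.
Given d = 3, check d ≤ 8: YES.
Slack = (n − k + 1) − d = 5.
The code is NOT MDS (slack = 5 > 0).
Description: the claimed parameters are [20, 13, 3]_11; such a code would be non-MDS.


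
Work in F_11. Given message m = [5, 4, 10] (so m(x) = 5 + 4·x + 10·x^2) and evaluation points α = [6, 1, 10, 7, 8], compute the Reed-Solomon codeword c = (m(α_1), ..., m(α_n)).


c = [4, 8, 0, 6, 6]

Message polynomial: m(x) = 5 + 4·x + 10·x^2 (mod 11).
For each evaluation point α_i, compute m(α_i) mod 11:
  α_1 = 6: Horner steps 10 → 9 → 4, so m(6) = 4.
  α_2 = 1: Horner steps 10 → 3 → 8, so m(1) = 8.
  α_3 = 10: Horner steps 10 → 5 → 0, so m(10) = 0.
  α_4 = 7: Horner steps 10 → 8 → 6, so m(7) = 6.
  α_5 = 8: Horner steps 10 → 7 → 6, so m(8) = 6.
Codeword c = [4, 8, 0, 6, 6] ∈ F_11^5.


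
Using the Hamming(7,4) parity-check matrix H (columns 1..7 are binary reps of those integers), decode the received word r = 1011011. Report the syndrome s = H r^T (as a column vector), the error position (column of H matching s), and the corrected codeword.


s = (1, 1, 1)^T, error position = 7, corrected codeword c = 1011010

Compute s = H r^T mod 2 one row at a time:
  s_1 = 1 + 0 + 1 + 1 = 3 ≡ 1 (mod 2).
  s_2 = 0 + 1 + 1 + 1 = 3 ≡ 1 (mod 2).
  s_3 = 1 + 1 + 0 + 1 = 3 ≡ 1 (mod 2).
s = (1, 1, 1)^T — this equals column 7 of H (binary 111), so error is at position 7.
Correct: flip bit 7 of r = 1011011 to get c = 1011010.


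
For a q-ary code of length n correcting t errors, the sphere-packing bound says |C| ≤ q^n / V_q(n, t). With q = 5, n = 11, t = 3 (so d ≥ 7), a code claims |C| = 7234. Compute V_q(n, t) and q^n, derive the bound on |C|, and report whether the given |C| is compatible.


V_q(n, t) = 11485, q^n = 48828125, Hamming bound = 4251, |C| = 7234 > bound (violated).

Step 1: Compute V_q(n, t) = Σ_{j=0}^3 C(n, j) (q−1)^j.
  j = 0: C(11,0)·(4)^0 = 1·1 = 1.
  j = 1: C(11,1)·(4)^1 = 11·4 = 44.
  j = 2: C(11,2)·(4)^2 = 55·16 = 880.
  j = 3: C(11,3)·(4)^3 = 165·64 = 10560.
  V_q(n, t) = 1 + 44 + 880 + 10560 = 11485.
Step 2: q^n = 5^11 = 48828125.
Step 3: Hamming bound ⌊q^n / V_q(n,t)⌋ = ⌊48828125/11485⌋ = 4251.
Step 4: Compare |C| = 7234 to 4251: violated.
The claimed |C| lies above the Hamming bound, so no 5-ary code of length 11 with d ≥ 7 can have 7234 codewords.


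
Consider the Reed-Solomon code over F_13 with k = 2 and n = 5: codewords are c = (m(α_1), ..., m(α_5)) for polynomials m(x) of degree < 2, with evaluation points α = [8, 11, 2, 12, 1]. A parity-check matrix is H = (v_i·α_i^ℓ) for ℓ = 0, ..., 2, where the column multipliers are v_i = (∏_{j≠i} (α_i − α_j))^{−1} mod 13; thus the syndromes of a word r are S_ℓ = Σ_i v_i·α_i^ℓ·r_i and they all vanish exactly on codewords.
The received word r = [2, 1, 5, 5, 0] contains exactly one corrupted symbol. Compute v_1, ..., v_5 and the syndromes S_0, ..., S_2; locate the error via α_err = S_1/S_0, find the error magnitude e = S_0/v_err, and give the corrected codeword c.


S = (11, 9, 5), error at position 3, error magnitude e = 1, c = [2, 1, 4, 5, 0].

Step 1: column multipliers v_i = (∏_{j≠i}(α_i − α_j))^{−1} mod 13.
  i = 1 (α = 8): (8−11)(8−2)(8−12)(8−1) = (−3)·6·(−4)·7 = 504 ≡ 10, so v_1 = 10^{−1} = 4 (mod 13).
  i = 2 (α = 11): (11−8)(11−2)(11−12)(11−1) = 3·9·(−1)·10 = −270 ≡ 3, so v_2 = 3^{−1} = 9 (mod 13).
  i = 3 (α = 2): (2−8)(2−11)(2−12)(2−1) = (−6)·(−9)·(−10)·1 = −540 ≡ 6, so v_3 = 6^{−1} = 11 (mod 13).
  i = 4 (α = 12): (12−8)(12−11)(12−2)(12−1) = 4·1·10·11 = 440 ≡ 11, so v_4 = 11^{−1} = 6 (mod 13).
  i = 5 (α = 1): (1−8)(1−11)(1−2)(1−12) = (−7)·(−10)·(−1)·(−11) = 770 ≡ 3, so v_5 = 3^{−1} = 9 (mod 13).
  v = [4, 9, 11, 6, 9].
Step 2: syndromes of r = [2, 1, 5, 5, 0] (all sums mod 13).
  S_0 = Σ v_i r_i = 4·2 + 9·1 + 11·5 + 6·5 + 9·0 = 102 ≡ 11.
  S_1 = Σ v_i α_i r_i = 4·8·2 + 9·11·1 + 11·2·5 + 6·12·5 + 9·1·0 = 633 ≡ 9.
  α_i^2 mod 13 = [12, 4, 4, 1, 1].
  S_2 = Σ v_i α_i^2 r_i = 4·12·2 + 9·4·1 + 11·4·5 + 6·1·5 + 9·1·0 = 382 ≡ 5.
  S = (11, 9, 5) ≠ 0, so r is not a codeword (an error is present).
Step 3: locate the error. For a single error e at position i, S_ℓ = v_i·e·α_i^ℓ, so α_err = S_1/S_0.
  S_0^{−1} = 11^{−1} = 6 (mod 13), so α_err = 9·6 = 54 ≡ 2 = α_3. Error position i = 3.
  Consistency check: S_2/S_1 = 5·3 = 15 ≡ 2 = α_err ✓ (single-error assumption holds).
Step 4: error magnitude e = S_0/v_3 = S_0·∏_{j≠3}(α_3 − α_j) = 11·6 = 66 ≡ 1 (mod 13).
Step 5: correct position 3: c_3 = r_3 − e = 5 − 1 ≡ 4 (mod 13). Hence c = [2, 1, 4, 5, 0].
  Check: interpolating c through the α_i gives m(x) = 9 + 4·x (degree < 2) with m(α_i) = c_i for every i, so c is indeed a codeword.


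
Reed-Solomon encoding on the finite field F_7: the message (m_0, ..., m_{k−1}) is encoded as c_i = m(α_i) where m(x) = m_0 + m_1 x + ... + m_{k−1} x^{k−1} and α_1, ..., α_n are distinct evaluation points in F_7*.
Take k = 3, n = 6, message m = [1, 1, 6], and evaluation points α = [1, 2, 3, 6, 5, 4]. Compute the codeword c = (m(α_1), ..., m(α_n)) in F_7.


c = [1, 6, 2, 6, 2, 3]

Message polynomial: m(x) = 1 + 1·x + 6·x^2 (mod 7).
For each evaluation point α_i, compute m(α_i) mod 7:
  α_1 = 1: Horner steps 6 → 0 → 1, so m(1) = 1.
  α_2 = 2: Horner steps 6 → 6 → 6, so m(2) = 6.
  α_3 = 3: Horner steps 6 → 5 → 2, so m(3) = 2.
  α_4 = 6: Horner steps 6 → 2 → 6, so m(6) = 6.
  α_5 = 5: Horner steps 6 → 3 → 2, so m(5) = 2.
  α_6 = 4: Horner steps 6 → 4 → 3, so m(4) = 3.
Codeword c = [1, 6, 2, 6, 2, 3] ∈ F_7^6.


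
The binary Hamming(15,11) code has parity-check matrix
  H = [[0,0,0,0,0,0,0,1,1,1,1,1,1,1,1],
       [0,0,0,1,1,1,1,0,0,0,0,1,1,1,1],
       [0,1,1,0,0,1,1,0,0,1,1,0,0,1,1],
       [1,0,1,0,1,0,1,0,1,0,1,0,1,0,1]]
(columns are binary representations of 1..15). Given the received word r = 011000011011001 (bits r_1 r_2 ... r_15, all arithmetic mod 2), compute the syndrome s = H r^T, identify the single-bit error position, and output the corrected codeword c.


s = (1, 0, 0, 0)^T, error position = 8, corrected codeword c = 011000001011001

Compute s = H r^T mod 2 one row at a time:
  s_1 = 1 + 1 + 0 + 1 + 1 + 0 + 0 + 1 = 5 ≡ 1 (mod 2).
  s_2 = 0 + 0 + 0 + 0 + 1 + 0 + 0 + 1 = 2 ≡ 0 (mod 2).
  s_3 = 1 + 1 + 0 + 0 + 0 + 1 + 0 + 1 = 4 ≡ 0 (mod 2).
  s_4 = 0 + 1 + 0 + 0 + 1 + 1 + 0 + 1 = 4 ≡ 0 (mod 2).
s = (1, 0, 0, 0)^T — this equals column 8 of H (binary 1000), so error is at position 8.
Correct: flip bit 8 of r = 011000011011001 to get c = 011000001011001.


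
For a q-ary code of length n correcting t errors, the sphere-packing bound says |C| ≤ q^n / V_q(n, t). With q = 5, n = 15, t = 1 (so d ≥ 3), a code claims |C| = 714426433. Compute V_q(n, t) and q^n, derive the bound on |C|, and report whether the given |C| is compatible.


V_q(n, t) = 61, q^n = 30517578125, Hamming bound = 500288165, |C| = 714426433 > bound (violated).

Step 1: Compute V_q(n, t) = Σ_{j=0}^1 C(n, j) (q−1)^j.
  j = 0: C(15,0)·(4)^0 = 1·1 = 1.
  j = 1: C(15,1)·(4)^1 = 15·4 = 60.
  V_q(n, t) = 1 + 60 = 61.
Step 2: q^n = 5^15 = 30517578125.
Step 3: Hamming bound ⌊q^n / V_q(n,t)⌋ = ⌊30517578125/61⌋ = 500288165.
Step 4: Compare |C| = 714426433 to 500288165: violated.
The claimed |C| lies above the Hamming bound, so no 5-ary code of length 15 with d ≥ 3 can have 714426433 codewords.


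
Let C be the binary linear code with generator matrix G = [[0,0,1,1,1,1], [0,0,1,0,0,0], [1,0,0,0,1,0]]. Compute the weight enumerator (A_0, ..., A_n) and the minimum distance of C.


Weight distribution: A_0 = 1, A_1 = 1, A_2 = 1, A_3 = 3, A_4 = 2. Minimum distance d = 1.

Enumerate all 2^3 = 8 messages m ∈ F_2^3.
For each, compute codeword c = mG in F_2^6, then tally its weight.
  m = 000 → c = 000000, weight = 0.
  m = 100 → c = 001111, weight = 4.
  m = 010 → c = 001000, weight = 1.
  m = 110 → c = 000111, weight = 3.
  m = 001 → c = 100010, weight = 2.
  m = 101 → c = 101101, weight = 4.
  m = 011 → c = 101010, weight = 3.
  m = 111 → c = 100101, weight = 3.
Tally weights:
  weight 0: 1 codewords.
  weight 1: 1 codewords.
  weight 2: 1 codewords.
  weight 3: 3 codewords.
  weight 4: 2 codewords.
Minimum distance d = smallest w > 0 with A_w > 0 = 1.
Sanity: Σ A_w = 8 = 2^3 = 8 ✓.


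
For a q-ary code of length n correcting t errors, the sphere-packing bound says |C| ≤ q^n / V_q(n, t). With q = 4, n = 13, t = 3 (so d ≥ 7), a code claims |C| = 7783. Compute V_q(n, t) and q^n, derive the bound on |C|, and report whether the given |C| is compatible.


V_q(n, t) = 8464, q^n = 67108864, Hamming bound = 7928, |C| = 7783 ≤ bound (satisfied).

Step 1: Compute V_q(n, t) = Σ_{j=0}^3 C(n, j) (q−1)^j.
  j = 0: C(13,0)·(3)^0 = 1·1 = 1.
  j = 1: C(13,1)·(3)^1 = 13·3 = 39.
  j = 2: C(13,2)·(3)^2 = 78·9 = 702.
  j = 3: C(13,3)·(3)^3 = 286·27 = 7722.
  V_q(n, t) = 1 + 39 + 702 + 7722 = 8464.
Step 2: q^n = 4^13 = 67108864.
Step 3: Hamming bound ⌊q^n / V_q(n,t)⌋ = ⌊67108864/8464⌋ = 7928.
Step 4: Compare |C| = 7783 to 7928: satisfied.
The claimed |C| lies below the Hamming bound.


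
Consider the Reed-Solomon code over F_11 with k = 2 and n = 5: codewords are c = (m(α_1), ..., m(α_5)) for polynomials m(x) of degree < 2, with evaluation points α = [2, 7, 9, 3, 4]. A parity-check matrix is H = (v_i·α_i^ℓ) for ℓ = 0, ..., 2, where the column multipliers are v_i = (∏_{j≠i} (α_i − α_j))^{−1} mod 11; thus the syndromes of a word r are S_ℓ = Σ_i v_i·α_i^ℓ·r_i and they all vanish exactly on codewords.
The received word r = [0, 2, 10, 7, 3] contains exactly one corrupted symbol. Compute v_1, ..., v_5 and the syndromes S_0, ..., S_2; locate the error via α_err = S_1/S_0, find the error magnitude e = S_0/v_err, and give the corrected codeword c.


S = (8, 6, 10), error at position 3, error magnitude e = 5, c = [0, 2, 5, 7, 3].

Step 1: column multipliers v_i = (∏_{j≠i}(α_i − α_j))^{−1} mod 11.
  i = 1 (α = 2): (2−7)(2−9)(2−3)(2−4) = (−5)·(−7)·(−1)·(−2) = 70 ≡ 4, so v_1 = 4^{−1} = 3 (mod 11).
  i = 2 (α = 7): (7−2)(7−9)(7−3)(7−4) = 5·(−2)·4·3 = −120 ≡ 1, so v_2 = 1^{−1} = 1 (mod 11).
  i = 3 (α = 9): (9−2)(9−7)(9−3)(9−4) = 7·2·6·5 = 420 ≡ 2, so v_3 = 2^{−1} = 6 (mod 11).
  i = 4 (α = 3): (3−2)(3−7)(3−9)(3−4) = 1·(−4)·(−6)·(−1) = −24 ≡ 9, so v_4 = 9^{−1} = 5 (mod 11).
  i = 5 (α = 4): (4−2)(4−7)(4−9)(4−3) = 2·(−3)·(−5)·1 = 30 ≡ 8, so v_5 = 8^{−1} = 7 (mod 11).
  v = [3, 1, 6, 5, 7].
Step 2: syndromes of r = [0, 2, 10, 7, 3] (all sums mod 11).
  S_0 = Σ v_i r_i = 3·0 + 1·2 + 6·10 + 5·7 + 7·3 = 118 ≡ 8.
  S_1 = Σ v_i α_i r_i = 3·2·0 + 1·7·2 + 6·9·10 + 5·3·7 + 7·4·3 = 743 ≡ 6.
  α_i^2 mod 11 = [4, 5, 4, 9, 5].
  S_2 = Σ v_i α_i^2 r_i = 3·4·0 + 1·5·2 + 6·4·10 + 5·9·7 + 7·5·3 = 670 ≡ 10.
  S = (8, 6, 10) ≠ 0, so r is not a codeword (an error is present).
Step 3: locate the error. For a single error e at position i, S_ℓ = v_i·e·α_i^ℓ, so α_err = S_1/S_0.
  S_0^{−1} = 8^{−1} = 7 (mod 11), so α_err = 6·7 = 42 ≡ 9 = α_3. Error position i = 3.
  Consistency check: S_2/S_1 = 10·2 = 20 ≡ 9 = α_err ✓ (single-error assumption holds).
Step 4: error magnitude e = S_0/v_3 = S_0·∏_{j≠3}(α_3 − α_j) = 8·2 = 16 ≡ 5 (mod 11).
Step 5: correct position 3: c_3 = r_3 − e = 10 − 5 ≡ 5 (mod 11). Hence c = [0, 2, 5, 7, 3].
  Check: interpolating c through the α_i gives m(x) = 8 + 7·x (degree < 2) with m(α_i) = c_i for every i, so c is indeed a codeword.


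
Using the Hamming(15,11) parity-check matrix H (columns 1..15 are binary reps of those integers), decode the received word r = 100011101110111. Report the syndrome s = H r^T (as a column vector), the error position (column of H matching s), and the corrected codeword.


s = (0, 0, 0, 1)^T, error position = 1, corrected codeword c = 000011101110111

Compute s = H r^T mod 2 one row at a time:
  s_1 = 0 + 1 + 1 + 1 + 0 + 1 + 1 + 1 = 6 ≡ 0 (mod 2).
  s_2 = 0 + 1 + 1 + 1 + 0 + 1 + 1 + 1 = 6 ≡ 0 (mod 2).
  s_3 = 0 + 0 + 1 + 1 + 1 + 1 + 1 + 1 = 6 ≡ 0 (mod 2).
  s_4 = 1 + 0 + 1 + 1 + 1 + 1 + 1 + 1 = 7 ≡ 1 (mod 2).
s = (0, 0, 0, 1)^T — this equals column 1 of H (binary 0001), so error is at position 1.
Correct: flip bit 1 of r = 100011101110111 to get c = 000011101110111.


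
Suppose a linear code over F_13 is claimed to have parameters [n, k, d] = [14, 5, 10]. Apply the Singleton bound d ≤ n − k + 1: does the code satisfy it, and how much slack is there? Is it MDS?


Singleton RHS = n − k + 1 = 10, slack = 0, bound satisfied, MDS.

Singleton bound: d ≤ n − k + 1.
Here n = 14, k = 5, so n − k + 1 = 10.
Given d = 10, check d ≤ 10: YES.
Slack = (n − k + 1) − d = 0.
The code is MDS (slack = 0).
Description: the claimed parameters are [14, 5, 10]_13; such a code would be MDS (meets Singleton bound).


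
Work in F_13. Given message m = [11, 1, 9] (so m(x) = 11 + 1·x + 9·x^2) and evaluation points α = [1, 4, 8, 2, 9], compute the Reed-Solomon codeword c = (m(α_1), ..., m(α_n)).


c = [8, 3, 10, 10, 8]

Message polynomial: m(x) = 11 + 1·x + 9·x^2 (mod 13).
For each evaluation point α_i, compute m(α_i) mod 13:
  α_1 = 1: Horner steps 9 → 10 → 8, so m(1) = 8.
  α_2 = 4: Horner steps 9 → 11 → 3, so m(4) = 3.
  α_3 = 8: Horner steps 9 → 8 → 10, so m(8) = 10.
  α_4 = 2: Horner steps 9 → 6 → 10, so m(2) = 10.
  α_5 = 9: Horner steps 9 → 4 → 8, so m(9) = 8.
Codeword c = [8, 3, 10, 10, 8] ∈ F_13^5.


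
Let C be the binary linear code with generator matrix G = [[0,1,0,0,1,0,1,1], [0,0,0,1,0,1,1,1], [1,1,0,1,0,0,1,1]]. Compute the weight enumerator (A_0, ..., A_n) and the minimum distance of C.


Weight distribution: A_0 = 1, A_3 = 2, A_4 = 3, A_5 = 2. Minimum distance d = 3.

Enumerate all 2^3 = 8 messages m ∈ F_2^3.
For each, compute codeword c = mG in F_2^8, then tally its weight.
  m = 000 → c = 00000000, weight = 0.
  m = 100 → c = 01001011, weight = 4.
  m = 010 → c = 00010111, weight = 4.
  m = 110 → c = 01011100, weight = 4.
  m = 001 → c = 11010011, weight = 5.
  m = 101 → c = 10011000, weight = 3.
  m = 011 → c = 11000100, weight = 3.
  m = 111 → c = 10001111, weight = 5.
Tally weights:
  weight 0: 1 codewords.
  weight 3: 2 codewords.
  weight 4: 3 codewords.
  weight 5: 2 codewords.
Minimum distance d = smallest w > 0 with A_w > 0 = 3.
Sanity: Σ A_w = 8 = 2^3 = 8 ✓.


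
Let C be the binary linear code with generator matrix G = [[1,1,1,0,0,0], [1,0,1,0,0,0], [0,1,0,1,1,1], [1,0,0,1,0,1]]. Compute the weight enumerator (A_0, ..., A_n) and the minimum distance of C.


Weight distribution: A_0 = 1, A_1 = 1, A_2 = 3, A_3 = 6, A_4 = 3, A_5 = 1, A_6 = 1. Minimum distance d = 1.

Enumerate all 2^4 = 16 messages m ∈ F_2^4.
For each, compute codeword c = mG in F_2^6, then tally its weight.
  m = 0000 → c = 000000, weight = 0.
  m = 1000 → c = 111000, weight = 3.
  m = 0100 → c = 101000, weight = 2.
  m = 1100 → c = 010000, weight = 1.
  m = 0010 → c = 010111, weight = 4.
  m = 1010 → c = 101111, weight = 5.
  m = 0110 → c = 111111, weight = 6.
  m = 1110 → c = 000111, weight = 3.
  m = 0001 → c = 100101, weight = 3.
  m = 1001 → c = 011101, weight = 4.
  m = 0101 → c = 001101, weight = 3.
  m = 1101 → c = 110101, weight = 4.
  m = 0011 → c = 110010, weight = 3.
  m = 1011 → c = 001010, weight = 2.
  m = 0111 → c = 011010, weight = 3.
  m = 1111 → c = 100010, weight = 2.
Tally weights:
  weight 0: 1 codewords.
  weight 1: 1 codewords.
  weight 2: 3 codewords.
  weight 3: 6 codewords.
  weight 4: 3 codewords.
  weight 5: 1 codewords.
  weight 6: 1 codewords.
Minimum distance d = smallest w > 0 with A_w > 0 = 1.
Sanity: Σ A_w = 16 = 2^4 = 16 ✓.


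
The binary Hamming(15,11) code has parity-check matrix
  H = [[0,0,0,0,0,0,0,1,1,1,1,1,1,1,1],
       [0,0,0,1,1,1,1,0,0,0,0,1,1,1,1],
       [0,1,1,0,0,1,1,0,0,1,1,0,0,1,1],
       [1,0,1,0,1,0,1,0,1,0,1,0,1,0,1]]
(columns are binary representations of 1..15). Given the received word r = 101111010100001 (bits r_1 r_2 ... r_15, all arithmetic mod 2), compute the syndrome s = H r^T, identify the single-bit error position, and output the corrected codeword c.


s = (1, 0, 0, 0)^T, error position = 8, corrected codeword c = 101111000100001

Compute s = H r^T mod 2 one row at a time:
  s_1 = 1 + 0 + 1 + 0 + 0 + 0 + 0 + 1 = 3 ≡ 1 (mod 2).
  s_2 = 1 + 1 + 1 + 0 + 0 + 0 + 0 + 1 = 4 ≡ 0 (mod 2).
  s_3 = 0 + 1 + 1 + 0 + 1 + 0 + 0 + 1 = 4 ≡ 0 (mod 2).
  s_4 = 1 + 1 + 1 + 0 + 0 + 0 + 0 + 1 = 4 ≡ 0 (mod 2).
s = (1, 0, 0, 0)^T — this equals column 8 of H (binary 1000), so error is at position 8.
Correct: flip bit 8 of r = 101111010100001 to get c = 101111000100001.


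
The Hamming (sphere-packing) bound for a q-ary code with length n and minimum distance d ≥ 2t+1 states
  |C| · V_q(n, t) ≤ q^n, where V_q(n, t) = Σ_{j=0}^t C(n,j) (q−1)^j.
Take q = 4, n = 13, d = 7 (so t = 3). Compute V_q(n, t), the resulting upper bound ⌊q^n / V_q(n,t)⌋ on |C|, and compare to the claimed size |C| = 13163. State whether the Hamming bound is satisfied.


V_q(n, t) = 8464, q^n = 67108864, Hamming bound = 7928, |C| = 13163 > bound (violated).

Step 1: Compute V_q(n, t) = Σ_{j=0}^3 C(n, j) (q−1)^j.
  j = 0: C(13,0)·(3)^0 = 1·1 = 1.
  j = 1: C(13,1)·(3)^1 = 13·3 = 39.
  j = 2: C(13,2)·(3)^2 = 78·9 = 702.
  j = 3: C(13,3)·(3)^3 = 286·27 = 7722.
  V_q(n, t) = 1 + 39 + 702 + 7722 = 8464.
Step 2: q^n = 4^13 = 67108864.
Step 3: Hamming bound ⌊q^n / V_q(n,t)⌋ = ⌊67108864/8464⌋ = 7928.
Step 4: Compare |C| = 13163 to 7928: violated.
The claimed |C| lies above the Hamming bound, so no 4-ary code of length 13 with d ≥ 7 can have 13163 codewords.


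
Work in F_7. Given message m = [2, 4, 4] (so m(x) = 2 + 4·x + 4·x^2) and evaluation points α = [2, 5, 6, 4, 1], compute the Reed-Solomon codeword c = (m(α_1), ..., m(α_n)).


c = [5, 3, 2, 5, 3]

Message polynomial: m(x) = 2 + 4·x + 4·x^2 (mod 7).
For each evaluation point α_i, compute m(α_i) mod 7:
  α_1 = 2: Horner steps 4 → 5 → 5, so m(2) = 5.
  α_2 = 5: Horner steps 4 → 3 → 3, so m(5) = 3.
  α_3 = 6: Horner steps 4 → 0 → 2, so m(6) = 2.
  α_4 = 4: Horner steps 4 → 6 → 5, so m(4) = 5.
  α_5 = 1: Horner steps 4 → 1 → 3, so m(1) = 3.
Codeword c = [5, 3, 2, 5, 3] ∈ F_7^5.


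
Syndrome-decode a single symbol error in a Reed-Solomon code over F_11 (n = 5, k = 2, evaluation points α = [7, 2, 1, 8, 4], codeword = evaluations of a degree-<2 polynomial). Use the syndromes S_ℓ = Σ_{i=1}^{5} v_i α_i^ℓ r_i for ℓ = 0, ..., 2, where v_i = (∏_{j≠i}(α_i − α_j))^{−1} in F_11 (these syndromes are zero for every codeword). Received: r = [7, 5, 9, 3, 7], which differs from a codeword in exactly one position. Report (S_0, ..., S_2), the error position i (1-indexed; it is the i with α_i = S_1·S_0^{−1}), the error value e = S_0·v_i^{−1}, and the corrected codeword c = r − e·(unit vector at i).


S = (9, 3, 1), error at position 5, error magnitude e = 10, c = [7, 5, 9, 3, 8].

Step 1: column multipliers v_i = (∏_{j≠i}(α_i − α_j))^{−1} mod 11.
  i = 1 (α = 7): (7−2)(7−1)(7−8)(7−4) = 5·6·(−1)·3 = −90 ≡ 9, so v_1 = 9^{−1} = 5 (mod 11).
  i = 2 (α = 2): (2−7)(2−1)(2−8)(2−4) = (−5)·1·(−6)·(−2) = −60 ≡ 6, so v_2 = 6^{−1} = 2 (mod 11).
  i = 3 (α = 1): (1−7)(1−2)(1−8)(1−4) = (−6)·(−1)·(−7)·(−3) = 126 ≡ 5, so v_3 = 5^{−1} = 9 (mod 11).
  i = 4 (α = 8): (8−7)(8−2)(8−1)(8−4) = 1·6·7·4 = 168 ≡ 3, so v_4 = 3^{−1} = 4 (mod 11).
  i = 5 (α = 4): (4−7)(4−2)(4−1)(4−8) = (−3)·2·3·(−4) = 72 ≡ 6, so v_5 = 6^{−1} = 2 (mod 11).
  v = [5, 2, 9, 4, 2].
Step 2: syndromes of r = [7, 5, 9, 3, 7] (all sums mod 11).
  S_0 = Σ v_i r_i = 5·7 + 2·5 + 9·9 + 4·3 + 2·7 = 152 ≡ 9.
  S_1 = Σ v_i α_i r_i = 5·7·7 + 2·2·5 + 9·1·9 + 4·8·3 + 2·4·7 = 498 ≡ 3.
  α_i^2 mod 11 = [5, 4, 1, 9, 5].
  S_2 = Σ v_i α_i^2 r_i = 5·5·7 + 2·4·5 + 9·1·9 + 4·9·3 + 2·5·7 = 474 ≡ 1.
  S = (9, 3, 1) ≠ 0, so r is not a codeword (an error is present).
Step 3: locate the error. For a single error e at position i, S_ℓ = v_i·e·α_i^ℓ, so α_err = S_1/S_0.
  S_0^{−1} = 9^{−1} = 5 (mod 11), so α_err = 3·5 = 15 ≡ 4 = α_5. Error position i = 5.
  Consistency check: S_2/S_1 = 1·4 = 4 ≡ 4 = α_err ✓ (single-error assumption holds).
Step 4: error magnitude e = S_0/v_5 = S_0·∏_{j≠5}(α_5 − α_j) = 9·6 = 54 ≡ 10 (mod 11).
Step 5: correct position 5: c_5 = r_5 − e = 7 − 10 ≡ 8 (mod 11). Hence c = [7, 5, 9, 3, 8].
  Check: interpolating c through the α_i gives m(x) = 2 + 7·x (degree < 2) with m(α_i) = c_i for every i, so c is indeed a codeword.


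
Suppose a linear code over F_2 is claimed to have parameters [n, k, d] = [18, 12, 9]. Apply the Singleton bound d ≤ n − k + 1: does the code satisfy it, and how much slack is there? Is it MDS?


Singleton RHS = n − k + 1 = 7, slack = -2, bound violated (no such code; not MDS).

Singleton bound: d ≤ n − k + 1.
Here n = 18, k = 12, so n − k + 1 = 7.
Given d = 9, check d ≤ 7: NO.
Slack = (n − k + 1) − d = -2.
The slack is negative: d = 9 exceeds n − k + 1 = 7 by 2, so the Singleton bound is violated and no linear [18, 12, 9]_2 code can exist. In particular it is not MDS (MDS requires d = n − k + 1 exactly).
Description: the claimed parameters are [18, 12, 9]_2; such a code would be impossible (violates the Singleton bound).


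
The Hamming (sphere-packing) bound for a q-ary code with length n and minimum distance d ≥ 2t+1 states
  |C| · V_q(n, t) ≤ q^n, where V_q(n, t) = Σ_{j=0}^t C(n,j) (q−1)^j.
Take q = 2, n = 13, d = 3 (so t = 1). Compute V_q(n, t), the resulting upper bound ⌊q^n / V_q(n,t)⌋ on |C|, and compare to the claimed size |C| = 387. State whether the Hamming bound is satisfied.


V_q(n, t) = 14, q^n = 8192, Hamming bound = 585, |C| = 387 ≤ bound (satisfied).

Step 1: Compute V_q(n, t) = Σ_{j=0}^1 C(n, j) (q−1)^j.
  j = 0: C(13,0)·(1)^0 = 1·1 = 1.
  j = 1: C(13,1)·(1)^1 = 13·1 = 13.
  V_q(n, t) = 1 + 13 = 14.
Step 2: q^n = 2^13 = 8192.
Step 3: Hamming bound ⌊q^n / V_q(n,t)⌋ = ⌊8192/14⌋ = 585.
Step 4: Compare |C| = 387 to 585: satisfied.
The claimed |C| lies below the Hamming bound.


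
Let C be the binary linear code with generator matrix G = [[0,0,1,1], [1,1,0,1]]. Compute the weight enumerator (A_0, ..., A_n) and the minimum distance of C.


Weight distribution: A_0 = 1, A_2 = 1, A_3 = 2. Minimum distance d = 2.

Enumerate all 2^2 = 4 messages m ∈ F_2^2.
For each, compute codeword c = mG in F_2^4, then tally its weight.
  m = 00 → c = 0000, weight = 0.
  m = 10 → c = 0011, weight = 2.
  m = 01 → c = 1101, weight = 3.
  m = 11 → c = 1110, weight = 3.
Tally weights:
  weight 0: 1 codewords.
  weight 2: 1 codewords.
  weight 3: 2 codewords.
Minimum distance d = smallest w > 0 with A_w > 0 = 2.
Sanity: Σ A_w = 4 = 2^2 = 4 ✓.


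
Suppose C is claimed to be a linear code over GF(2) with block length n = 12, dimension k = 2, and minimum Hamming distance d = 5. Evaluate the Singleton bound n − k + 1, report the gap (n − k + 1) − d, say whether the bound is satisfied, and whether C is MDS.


Singleton RHS = n − k + 1 = 11, slack = 6, bound satisfied, not MDS.

Singleton bound: d ≤ n − k + 1.
Here n = 12, k = 2, so n − k + 1 = 11.
Given d = 5, check d ≤ 11: YES.
Slack = (n − k + 1) − d = 6.
The code is NOT MDS (slack = 6 > 0).
Description: the claimed parameters are [12, 2, 5]_2; such a code would be non-MDS.


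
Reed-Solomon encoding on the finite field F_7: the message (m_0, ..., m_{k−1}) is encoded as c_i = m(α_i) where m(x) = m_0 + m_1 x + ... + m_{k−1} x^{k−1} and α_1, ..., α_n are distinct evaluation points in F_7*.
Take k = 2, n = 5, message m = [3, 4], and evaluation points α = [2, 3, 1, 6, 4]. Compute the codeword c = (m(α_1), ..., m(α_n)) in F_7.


c = [4, 1, 0, 6, 5]

Message polynomial: m(x) = 3 + 4·x (mod 7).
For each evaluation point α_i, compute m(α_i) mod 7:
  α_1 = 2: Horner steps 4 → 4, so m(2) = 4.
  α_2 = 3: Horner steps 4 → 1, so m(3) = 1.
  α_3 = 1: Horner steps 4 → 0, so m(1) = 0.
  α_4 = 6: Horner steps 4 → 6, so m(6) = 6.
  α_5 = 4: Horner steps 4 → 5, so m(4) = 5.
Codeword c = [4, 1, 0, 6, 5] ∈ F_7^5.


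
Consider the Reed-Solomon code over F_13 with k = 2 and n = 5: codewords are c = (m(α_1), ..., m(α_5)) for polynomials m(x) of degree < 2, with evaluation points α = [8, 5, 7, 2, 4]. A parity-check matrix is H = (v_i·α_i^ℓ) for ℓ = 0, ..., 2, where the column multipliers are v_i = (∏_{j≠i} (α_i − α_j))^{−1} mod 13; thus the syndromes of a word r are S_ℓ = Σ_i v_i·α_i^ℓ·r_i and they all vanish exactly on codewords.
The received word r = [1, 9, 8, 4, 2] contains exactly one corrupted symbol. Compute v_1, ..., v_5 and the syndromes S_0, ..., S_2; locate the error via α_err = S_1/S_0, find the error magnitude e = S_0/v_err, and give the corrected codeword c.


S = (6, 11, 5), error at position 5, error magnitude e = 12, c = [1, 9, 8, 4, 3].

Step 1: column multipliers v_i = (∏_{j≠i}(α_i − α_j))^{−1} mod 13.
  i = 1 (α = 8): (8−5)(8−7)(8−2)(8−4) = 3·1·6·4 = 72 ≡ 7, so v_1 = 7^{−1} = 2 (mod 13).
  i = 2 (α = 5): (5−8)(5−7)(5−2)(5−4) = (−3)·(−2)·3·1 = 18 ≡ 5, so v_2 = 5^{−1} = 8 (mod 13).
  i = 3 (α = 7): (7−8)(7−5)(7−2)(7−4) = (−1)·2·5·3 = −30 ≡ 9, so v_3 = 9^{−1} = 3 (mod 13).
  i = 4 (α = 2): (2−8)(2−5)(2−7)(2−4) = (−6)·(−3)·(−5)·(−2) = 180 ≡ 11, so v_4 = 11^{−1} = 6 (mod 13).
  i = 5 (α = 4): (4−8)(4−5)(4−7)(4−2) = (−4)·(−1)·(−3)·2 = −24 ≡ 2, so v_5 = 2^{−1} = 7 (mod 13).
  v = [2, 8, 3, 6, 7].
Step 2: syndromes of r = [1, 9, 8, 4, 2] (all sums mod 13).
  S_0 = Σ v_i r_i = 2·1 + 8·9 + 3·8 + 6·4 + 7·2 = 136 ≡ 6.
  S_1 = Σ v_i α_i r_i = 2·8·1 + 8·5·9 + 3·7·8 + 6·2·4 + 7·4·2 = 648 ≡ 11.
  α_i^2 mod 13 = [12, 12, 10, 4, 3].
  S_2 = Σ v_i α_i^2 r_i = 2·12·1 + 8·12·9 + 3·10·8 + 6·4·4 + 7·3·2 = 1266 ≡ 5.
  S = (6, 11, 5) ≠ 0, so r is not a codeword (an error is present).
Step 3: locate the error. For a single error e at position i, S_ℓ = v_i·e·α_i^ℓ, so α_err = S_1/S_0.
  S_0^{−1} = 6^{−1} = 11 (mod 13), so α_err = 11·11 = 121 ≡ 4 = α_5. Error position i = 5.
  Consistency check: S_2/S_1 = 5·6 = 30 ≡ 4 = α_err ✓ (single-error assumption holds).
Step 4: error magnitude e = S_0/v_5 = S_0·∏_{j≠5}(α_5 − α_j) = 6·2 = 12 ≡ 12 (mod 13).
Step 5: correct position 5: c_5 = r_5 − e = 2 − 12 ≡ 3 (mod 13). Hence c = [1, 9, 8, 4, 3].
  Check: interpolating c through the α_i gives m(x) = 5 + 6·x (degree < 2) with m(α_i) = c_i for every i, so c is indeed a codeword.


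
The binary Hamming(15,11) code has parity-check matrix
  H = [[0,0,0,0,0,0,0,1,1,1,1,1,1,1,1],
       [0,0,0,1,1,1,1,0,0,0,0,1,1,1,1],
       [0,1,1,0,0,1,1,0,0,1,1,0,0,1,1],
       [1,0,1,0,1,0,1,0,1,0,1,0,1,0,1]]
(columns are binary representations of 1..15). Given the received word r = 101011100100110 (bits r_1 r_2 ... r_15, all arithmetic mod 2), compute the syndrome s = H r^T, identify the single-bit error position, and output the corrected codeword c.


s = (1, 1, 1, 1)^T, error position = 15, corrected codeword c = 101011100100111

Compute s = H r^T mod 2 one row at a time:
  s_1 = 0 + 0 + 1 + 0 + 0 + 1 + 1 + 0 = 3 ≡ 1 (mod 2).
  s_2 = 0 + 1 + 1 + 1 + 0 + 1 + 1 + 0 = 5 ≡ 1 (mod 2).
  s_3 = 0 + 1 + 1 + 1 + 1 + 0 + 1 + 0 = 5 ≡ 1 (mod 2).
  s_4 = 1 + 1 + 1 + 1 + 0 + 0 + 1 + 0 = 5 ≡ 1 (mod 2).
s = (1, 1, 1, 1)^T — this equals column 15 of H (binary 1111), so error is at position 15.
Correct: flip bit 15 of r = 101011100100110 to get c = 101011100100111.


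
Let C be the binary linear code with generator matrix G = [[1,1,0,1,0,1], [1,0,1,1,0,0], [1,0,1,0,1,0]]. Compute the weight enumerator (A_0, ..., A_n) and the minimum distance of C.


Weight distribution: A_0 = 1, A_2 = 1, A_3 = 3, A_4 = 2, A_5 = 1. Minimum distance d = 2.

Enumerate all 2^3 = 8 messages m ∈ F_2^3.
For each, compute codeword c = mG in F_2^6, then tally its weight.
  m = 000 → c = 000000, weight = 0.
  m = 100 → c = 110101, weight = 4.
  m = 010 → c = 101100, weight = 3.
  m = 110 → c = 011001, weight = 3.
  m = 001 → c = 101010, weight = 3.
  m = 101 → c = 011111, weight = 5.
  m = 011 → c = 000110, weight = 2.
  m = 111 → c = 110011, weight = 4.
Tally weights:
  weight 0: 1 codewords.
  weight 2: 1 codewords.
  weight 3: 3 codewords.
  weight 4: 2 codewords.
  weight 5: 1 codewords.
Minimum distance d = smallest w > 0 with A_w > 0 = 2.
Sanity: Σ A_w = 8 = 2^3 = 8 ✓.


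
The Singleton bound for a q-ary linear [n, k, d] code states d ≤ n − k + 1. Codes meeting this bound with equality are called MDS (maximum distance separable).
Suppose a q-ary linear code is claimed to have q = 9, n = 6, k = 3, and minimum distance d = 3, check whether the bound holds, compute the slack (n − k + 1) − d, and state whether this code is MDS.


Singleton RHS = n − k + 1 = 4, slack = 1, bound satisfied, not MDS.

Singleton bound: d ≤ n − k + 1.
Here n = 6, k = 3, so n − k + 1 = 4.
Given d = 3, check d ≤ 4: YES.
Slack = (n − k + 1) − d = 1.
The code is NOT MDS (slack = 1 > 0).
Description: the claimed parameters are [6, 3, 3]_9; such a code would be non-MDS.


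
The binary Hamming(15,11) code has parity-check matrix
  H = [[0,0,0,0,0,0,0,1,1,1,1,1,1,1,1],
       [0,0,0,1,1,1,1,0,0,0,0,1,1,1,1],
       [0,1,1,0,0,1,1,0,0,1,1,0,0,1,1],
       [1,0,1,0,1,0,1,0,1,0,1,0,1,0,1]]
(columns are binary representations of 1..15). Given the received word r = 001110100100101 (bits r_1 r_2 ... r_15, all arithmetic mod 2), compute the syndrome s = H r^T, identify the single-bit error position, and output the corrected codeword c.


s = (1, 1, 0, 1)^T, error position = 13, corrected codeword c = 001110100100001

Compute s = H r^T mod 2 one row at a time:
  s_1 = 0 + 0 + 1 + 0 + 0 + 1 + 0 + 1 = 3 ≡ 1 (mod 2).
  s_2 = 1 + 1 + 0 + 1 + 0 + 1 + 0 + 1 = 5 ≡ 1 (mod 2).
  s_3 = 0 + 1 + 0 + 1 + 1 + 0 + 0 + 1 = 4 ≡ 0 (mod 2).
  s_4 = 0 + 1 + 1 + 1 + 0 + 0 + 1 + 1 = 5 ≡ 1 (mod 2).
s = (1, 1, 0, 1)^T — this equals column 13 of H (binary 1101), so error is at position 13.
Correct: flip bit 13 of r = 001110100100101 to get c = 001110100100001.


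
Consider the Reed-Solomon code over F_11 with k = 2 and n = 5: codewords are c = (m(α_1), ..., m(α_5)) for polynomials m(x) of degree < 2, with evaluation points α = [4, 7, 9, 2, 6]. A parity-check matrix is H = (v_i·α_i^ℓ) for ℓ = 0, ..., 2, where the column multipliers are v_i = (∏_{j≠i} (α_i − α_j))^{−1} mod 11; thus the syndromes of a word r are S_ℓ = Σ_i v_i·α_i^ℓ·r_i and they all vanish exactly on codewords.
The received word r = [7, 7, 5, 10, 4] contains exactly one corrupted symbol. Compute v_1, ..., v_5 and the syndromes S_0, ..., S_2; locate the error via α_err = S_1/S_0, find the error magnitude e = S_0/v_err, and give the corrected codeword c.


S = (7, 5, 2), error at position 2, error magnitude e = 10, c = [7, 8, 5, 10, 4].

Step 1: column multipliers v_i = (∏_{j≠i}(α_i − α_j))^{−1} mod 11.
  i = 1 (α = 4): (4−7)(4−9)(4−2)(4−6) = (−3)·(−5)·2·(−2) = −60 ≡ 6, so v_1 = 6^{−1} = 2 (mod 11).
  i = 2 (α = 7): (7−4)(7−9)(7−2)(7−6) = 3·(−2)·5·1 = −30 ≡ 3, so v_2 = 3^{−1} = 4 (mod 11).
  i = 3 (α = 9): (9−4)(9−7)(9−2)(9−6) = 5·2·7·3 = 210 ≡ 1, so v_3 = 1^{−1} = 1 (mod 11).
  i = 4 (α = 2): (2−4)(2−7)(2−9)(2−6) = (−2)·(−5)·(−7)·(−4) = 280 ≡ 5, so v_4 = 5^{−1} = 9 (mod 11).
  i = 5 (α = 6): (6−4)(6−7)(6−9)(6−2) = 2·(−1)·(−3)·4 = 24 ≡ 2, so v_5 = 2^{−1} = 6 (mod 11).
  v = [2, 4, 1, 9, 6].
Step 2: syndromes of r = [7, 7, 5, 10, 4] (all sums mod 11).
  S_0 = Σ v_i r_i = 2·7 + 4·7 + 1·5 + 9·10 + 6·4 = 161 ≡ 7.
  S_1 = Σ v_i α_i r_i = 2·4·7 + 4·7·7 + 1·9·5 + 9·2·10 + 6·6·4 = 621 ≡ 5.
  α_i^2 mod 11 = [5, 5, 4, 4, 3].
  S_2 = Σ v_i α_i^2 r_i = 2·5·7 + 4·5·7 + 1·4·5 + 9·4·10 + 6·3·4 = 662 ≡ 2.
  S = (7, 5, 2) ≠ 0, so r is not a codeword (an error is present).
Step 3: locate the error. For a single error e at position i, S_ℓ = v_i·e·α_i^ℓ, so α_err = S_1/S_0.
  S_0^{−1} = 7^{−1} = 8 (mod 11), so α_err = 5·8 = 40 ≡ 7 = α_2. Error position i = 2.
  Consistency check: S_2/S_1 = 2·9 = 18 ≡ 7 = α_err ✓ (single-error assumption holds).
Step 4: error magnitude e = S_0/v_2 = S_0·∏_{j≠2}(α_2 − α_j) = 7·3 = 21 ≡ 10 (mod 11).
Step 5: correct position 2: c_2 = r_2 − e = 7 − 10 ≡ 8 (mod 11). Hence c = [7, 8, 5, 10, 4].
  Check: interpolating c through the α_i gives m(x) = 2 + 4·x (degree < 2) with m(α_i) = c_i for every i, so c is indeed a codeword.


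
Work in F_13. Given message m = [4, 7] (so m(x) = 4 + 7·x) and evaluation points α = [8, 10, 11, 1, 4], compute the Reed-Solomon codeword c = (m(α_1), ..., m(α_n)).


c = [8, 9, 3, 11, 6]

Message polynomial: m(x) = 4 + 7·x (mod 13).
For each evaluation point α_i, compute m(α_i) mod 13:
  α_1 = 8: Horner steps 7 → 8, so m(8) = 8.
  α_2 = 10: Horner steps 7 → 9, so m(10) = 9.
  α_3 = 11: Horner steps 7 → 3, so m(11) = 3.
  α_4 = 1: Horner steps 7 → 11, so m(1) = 11.
  α_5 = 4: Horner steps 7 → 6, so m(4) = 6.
Codeword c = [8, 9, 3, 11, 6] ∈ F_13^5.


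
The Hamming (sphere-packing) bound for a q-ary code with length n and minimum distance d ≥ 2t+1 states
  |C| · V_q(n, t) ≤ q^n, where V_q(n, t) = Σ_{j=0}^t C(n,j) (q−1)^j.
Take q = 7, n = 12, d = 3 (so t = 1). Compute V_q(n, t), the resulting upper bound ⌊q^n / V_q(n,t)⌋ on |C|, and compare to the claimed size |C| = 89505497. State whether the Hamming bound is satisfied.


V_q(n, t) = 73, q^n = 13841287201, Hamming bound = 189606673, |C| = 89505497 ≤ bound (satisfied).

Step 1: Compute V_q(n, t) = Σ_{j=0}^1 C(n, j) (q−1)^j.
  j = 0: C(12,0)·(6)^0 = 1·1 = 1.
  j = 1: C(12,1)·(6)^1 = 12·6 = 72.
  V_q(n, t) = 1 + 72 = 73.
Step 2: q^n = 7^12 = 13841287201.
Step 3: Hamming bound ⌊q^n / V_q(n,t)⌋ = ⌊13841287201/73⌋ = 189606673.
Step 4: Compare |C| = 89505497 to 189606673: satisfied.
The claimed |C| lies below the Hamming bound.
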